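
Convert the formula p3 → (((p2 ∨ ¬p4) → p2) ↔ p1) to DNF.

p3 → (((p2 ∨ ¬p4) → p2) ↔ p1)
= ¬p3 ∨ (((p2 ∨ ¬p4) → p2) ↔ p1)
= ¬p3 ∨ ((((p2 ∨ ¬p4) → p2) → p1) ∧ (p1 → ((p2 ∨ ¬p4) → p2)))
= ¬p3 ∨ ((¬((p2 ∨ ¬p4) → p2) ∨ p1) ∧ (p1 → ((p2 ∨ ¬p4) → p2)))
= ¬p3 ∨ ((¬(¬(p2 ∨ ¬p4) ∨ p2) ∨ p1) ∧ (p1 → ((p2 ∨ ¬p4) → p2)))
= ¬p3 ∨ ((¬(¬(p2 ∨ ¬p4) ∨ p2) ∨ p1) ∧ (¬p1 ∨ ((p2 ∨ ¬p4) → p2)))
= ¬p3 ∨ ((¬(¬(p2 ∨ ¬p4) ∨ p2) ∨ p1) ∧ (¬p1 ∨ ¬(p2 ∨ ¬p4) ∨ p2))
= ¬p3 ∨ (((¬¬(p2 ∨ ¬p4) ∧ ¬p2) ∨ p1) ∧ (¬p1 ∨ ¬(p2 ∨ ¬p4) ∨ p2))
= ¬p3 ∨ ((((p2 ∨ ¬p4) ∧ ¬p2) ∨ p1) ∧ (¬p1 ∨ ¬(p2 ∨ ¬p4) ∨ p2))
= ¬p3 ∨ ((((p2 ∨ ¬p4) ∧ ¬p2) ∨ p1) ∧ (¬p1 ∨ (¬p2 ∧ ¬¬p4) ∨ p2))
= ¬p3 ∨ ((((p2 ∨ ¬p4) ∧ ¬p2) ∨ p1) ∧ (¬p1 ∨ (¬p2 ∧ p4) ∨ p2))
= ¬p3 ∨ (p2 ∧ ¬p2 ∧ ¬p1) ∨ (p2 ∧ ¬p2 ∧ ¬p2 ∧ p4) ∨ (p2 ∧ ¬p2 ∧ p2) ∨ (¬p4 ∧ ¬p2 ∧ ¬p1) ∨ (¬p4 ∧ ¬p2 ∧ ¬p2 ∧ p4) ∨ (¬p4 ∧ ¬p2 ∧ p2) ∨ (p1 ∧ ¬p1) ∨ (p1 ∧ ¬p2 ∧ p4) ∨ (p1 ∧ p2)
= ¬p3 ∨ (¬p4 ∧ ¬p2 ∧ ¬p1) ∨ (p1 ∧ ¬p2 ∧ p4) ∨ (p1 ∧ p2)

¬p3 ∨ (¬p4 ∧ ¬p2 ∧ ¬p1) ∨ (p1 ∧ ¬p2 ∧ p4) ∨ (p1 ∧ p2)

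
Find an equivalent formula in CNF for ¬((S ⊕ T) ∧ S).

¬((S ⊕ T) ∧ S)
≡ ¬((S ∨ T) ∧ ¬(S ∧ T) ∧ S)   [expand ⊕]
≡ ¬(S ∨ T) ∨ ¬¬(S ∧ T) ∨ ¬S   [De Morgan]
≡ (¬S ∧ ¬T) ∨ ¬¬(S ∧ T) ∨ ¬S   [De Morgan]
≡ (¬S ∧ ¬T) ∨ (S ∧ T) ∨ ¬S   [double negation]
≡ (¬S ∨ S ∨ ¬S) ∧ (¬S ∨ T ∨ ¬S) ∧ (¬T ∨ S ∨ ¬S) ∧ (¬T ∨ T ∨ ¬S)   [distribute ∨ over ∧]
≡ ¬S ∨ T   [simplify]

¬S ∨ T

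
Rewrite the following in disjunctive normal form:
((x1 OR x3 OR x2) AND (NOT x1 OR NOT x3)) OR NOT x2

((x1 OR x3 OR x2) AND (NOT x1 OR NOT x3)) OR NOT x2
= (x1 AND NOT x1) OR (x1 AND NOT x3) OR (x3 AND NOT x1) OR (x3 AND NOT x3) OR (x2 AND NOT x1) OR (x2 AND NOT x3) OR NOT x2
= (x1 AND NOT x3) OR (x3 AND NOT x1) OR (x2 AND NOT x1) OR (x2 AND NOT x3) OR NOT x2

(x1 AND NOT x3) OR (x3 AND NOT x1) OR (x2 AND NOT x1) OR (x2 AND NOT x3) OR NOT x2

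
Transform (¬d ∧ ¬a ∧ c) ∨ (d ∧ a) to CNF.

(¬d ∧ ¬a ∧ c) ∨ (d ∧ a)
⇔ (¬d ∨ d) ∧ (¬d ∨ a) ∧ (¬a ∨ d) ∧ (¬a ∨ a) ∧ (c ∨ d) ∧ (c ∨ a)   [distribute ∨ over ∧]
⇔ (¬d ∨ a) ∧ (¬a ∨ d) ∧ (c ∨ d) ∧ (c ∨ a)   [simplify]

(¬d ∨ a) ∧ (¬a ∨ d) ∧ (c ∨ d) ∧ (c ∨ a)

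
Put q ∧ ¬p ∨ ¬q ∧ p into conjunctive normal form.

q ∧ ¬p ∨ ¬q ∧ p
≡ (q ∨ ¬q) ∧ (q ∨ p) ∧ (¬p ∨ ¬q) ∧ (¬p ∨ p)   — distribute ∨ over ∧
≡ (q ∨ p) ∧ (¬p ∨ ¬q)   — simplify

(q ∨ p) ∧ (¬p ∨ ¬q)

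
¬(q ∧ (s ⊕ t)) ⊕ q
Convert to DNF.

¬q ∨ (q ∧ s ∧ ¬t) ∨ (q ∧ ¬s ∧ t)

¬(q ∧ (s ⊕ t)) ⊕ q
⇔ (¬(q ∧ (s ⊕ t)) ∧ ¬q) ∨ (¬¬(q ∧ (s ⊕ t)) ∧ q)
⇔ (¬(q ∧ ((s ∧ ¬t) ∨ (¬s ∧ t))) ∧ ¬q) ∨ (¬¬(q ∧ (s ⊕ t)) ∧ q)
⇔ (¬(q ∧ ((s ∧ ¬t) ∨ (¬s ∧ t))) ∧ ¬q) ∨ (¬¬(q ∧ ((s ∧ ¬t) ∨ (¬s ∧ t))) ∧ q)
⇔ ((¬q ∨ ¬((s ∧ ¬t) ∨ (¬s ∧ t))) ∧ ¬q) ∨ (¬¬(q ∧ ((s ∧ ¬t) ∨ (¬s ∧ t))) ∧ q)
⇔ ((¬q ∨ (¬(s ∧ ¬t) ∧ ¬(¬s ∧ t))) ∧ ¬q) ∨ (¬¬(q ∧ ((s ∧ ¬t) ∨ (¬s ∧ t))) ∧ q)
⇔ ((¬q ∨ ((¬s ∨ ¬¬t) ∧ ¬(¬s ∧ t))) ∧ ¬q) ∨ (¬¬(q ∧ ((s ∧ ¬t) ∨ (¬s ∧ t))) ∧ q)
⇔ ((¬q ∨ ((¬s ∨ t) ∧ ¬(¬s ∧ t))) ∧ ¬q) ∨ (¬¬(q ∧ ((s ∧ ¬t) ∨ (¬s ∧ t))) ∧ q)
⇔ ((¬q ∨ ((¬s ∨ t) ∧ (¬¬s ∨ ¬t))) ∧ ¬q) ∨ (¬¬(q ∧ ((s ∧ ¬t) ∨ (¬s ∧ t))) ∧ q)
⇔ ((¬q ∨ ((¬s ∨ t) ∧ (s ∨ ¬t))) ∧ ¬q) ∨ (¬¬(q ∧ ((s ∧ ¬t) ∨ (¬s ∧ t))) ∧ q)
⇔ ((¬q ∨ ((¬s ∨ t) ∧ (s ∨ ¬t))) ∧ ¬q) ∨ (q ∧ ((s ∧ ¬t) ∨ (¬s ∧ t)) ∧ q)
⇔ (¬q ∧ ¬q) ∨ (¬s ∧ s ∧ ¬q) ∨ (¬s ∧ ¬t ∧ ¬q) ∨ (t ∧ s ∧ ¬q) ∨ (t ∧ ¬t ∧ ¬q) ∨ (q ∧ s ∧ ¬t ∧ q) ∨ (q ∧ ¬s ∧ t ∧ q)
⇔ ¬q ∨ (q ∧ s ∧ ¬t) ∨ (q ∧ ¬s ∧ t)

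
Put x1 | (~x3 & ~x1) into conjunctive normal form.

x1 | (~x3 & ~x1)
≡ (x1 | ~x3) & (x1 | ~x1)   — distribute | over &
≡ x1 | ~x3   — simplify

x1 | ~x3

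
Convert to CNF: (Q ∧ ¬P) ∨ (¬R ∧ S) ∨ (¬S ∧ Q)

(Q ∨ ¬R) ∧ (Q ∨ S) ∧ (¬P ∨ ¬R ∨ ¬S)

(Q ∧ ¬P) ∨ (¬R ∧ S) ∨ (¬S ∧ Q)
⇔ (Q ∨ ¬R ∨ ¬S) ∧ (Q ∨ ¬R ∨ Q) ∧ (Q ∨ S ∨ ¬S) ∧ (Q ∨ S ∨ Q) ∧ (¬P ∨ ¬R ∨ ¬S) ∧ (¬P ∨ ¬R ∨ Q) ∧ (¬P ∨ S ∨ ¬S) ∧ (¬P ∨ S ∨ Q)   — distribute ∨ over ∧
⇔ (Q ∨ ¬R) ∧ (Q ∨ S) ∧ (¬P ∨ ¬R ∨ ¬S)   — simplify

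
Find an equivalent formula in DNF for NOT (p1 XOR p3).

(NOT p1 AND NOT p3) OR (p3 AND p1)

NOT (p1 XOR p3)
= NOT ((p1 AND NOT p3) OR (NOT p1 AND p3))   [expand XOR]
= NOT (p1 AND NOT p3) AND NOT (NOT p1 AND p3)   [De Morgan]
= (NOT p1 OR NOT NOT p3) AND NOT (NOT p1 AND p3)   [De Morgan]
= (NOT p1 OR p3) AND NOT (NOT p1 AND p3)   [double negation]
= (NOT p1 OR p3) AND (NOT NOT p1 OR NOT p3)   [De Morgan]
= (NOT p1 OR p3) AND (p1 OR NOT p3)   [double negation]
= (NOT p1 AND p1) OR (NOT p1 AND NOT p3) OR (p3 AND p1) OR (p3 AND NOT p3)   [distribute AND over OR]
= (NOT p1 AND NOT p3) OR (p3 AND p1)   [simplify]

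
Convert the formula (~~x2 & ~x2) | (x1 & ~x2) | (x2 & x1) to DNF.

(x1 & ~x2) | (x2 & x1)

(~~x2 & ~x2) | (x1 & ~x2) | (x2 & x1)
≡ (x2 & ~x2) | (x1 & ~x2) | (x2 & x1)   — double negation
≡ (x1 & ~x2) | (x2 & x1)   — simplify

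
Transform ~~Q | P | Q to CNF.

Q | P

~~Q | P | Q
≡ Q | P | Q
≡ Q | P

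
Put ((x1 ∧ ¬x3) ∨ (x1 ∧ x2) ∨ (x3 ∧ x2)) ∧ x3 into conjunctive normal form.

(x1 ∨ x2) ∧ (¬x3 ∨ x2) ∧ x3

((x1 ∧ ¬x3) ∨ (x1 ∧ x2) ∨ (x3 ∧ x2)) ∧ x3
≡ (x1 ∨ x1 ∨ x3) ∧ (x1 ∨ x1 ∨ x2) ∧ (x1 ∨ x2 ∨ x3) ∧ (x1 ∨ x2 ∨ x2) ∧ (¬x3 ∨ x1 ∨ x3) ∧ (¬x3 ∨ x1 ∨ x2) ∧ (¬x3 ∨ x2 ∨ x3) ∧ (¬x3 ∨ x2 ∨ x2) ∧ x3   [distribute ∨ over ∧]
≡ (x1 ∨ x2) ∧ (¬x3 ∨ x2) ∧ x3   [simplify]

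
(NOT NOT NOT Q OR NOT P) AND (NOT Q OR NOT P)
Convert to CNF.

(NOT NOT NOT Q OR NOT P) AND (NOT Q OR NOT P)
≡ (NOT Q OR NOT P) AND (NOT Q OR NOT P)   [double negation]
≡ NOT Q OR NOT P   [simplify]

NOT Q OR NOT P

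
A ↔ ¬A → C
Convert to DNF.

A ↔ ¬A → C
= (A → (¬A → C)) ∧ ((¬A → C) → A)   — eliminate ↔
= (¬A ∨ (¬A → C)) ∧ ((¬A → C) → A)   — eliminate →
= (¬A ∨ ¬¬A ∨ C) ∧ ((¬A → C) → A)   — eliminate →
= (¬A ∨ ¬¬A ∨ C) ∧ (¬(¬A → C) ∨ A)   — eliminate →
= (¬A ∨ ¬¬A ∨ C) ∧ (¬(¬¬A ∨ C) ∨ A)   — eliminate →
= (¬A ∨ A ∨ C) ∧ (¬(¬¬A ∨ C) ∨ A)   — double negation
= (¬A ∨ A ∨ C) ∧ (¬¬¬A ∧ ¬C ∨ A)   — De Morgan
= (¬A ∨ A ∨ C) ∧ (¬A ∧ ¬C ∨ A)   — double negation
= ¬A ∧ ¬A ∧ ¬C ∨ ¬A ∧ A ∨ A ∧ ¬A ∧ ¬C ∨ A ∧ A ∨ C ∧ ¬A ∧ ¬C ∨ C ∧ A   — distribute ∧ over ∨
= ¬A ∧ ¬C ∨ A   — simplify

¬A ∧ ¬C ∨ A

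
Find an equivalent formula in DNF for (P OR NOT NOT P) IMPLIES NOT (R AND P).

(P OR NOT NOT P) IMPLIES NOT (R AND P)
≡ NOT (P OR NOT NOT P) OR NOT (R AND P)   [eliminate IMPLIES]
≡ (NOT P AND NOT NOT NOT P) OR NOT (R AND P)   [De Morgan]
≡ (NOT P AND NOT P) OR NOT (R AND P)   [double negation]
≡ (NOT P AND NOT P) OR NOT R OR NOT P   [De Morgan]
≡ NOT P OR NOT R   [simplify]

NOT P OR NOT R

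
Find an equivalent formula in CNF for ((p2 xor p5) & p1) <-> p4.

(~p2 | p5 | ~p1 | p4) & (~p5 | p2 | ~p1 | p4) & (~p4 | p2 | p5) & (~p4 | ~p2 | ~p5) & (~p4 | p1)

((p2 xor p5) & p1) <-> p4
⇔ (((p2 xor p5) & p1) -> p4) & (p4 -> ((p2 xor p5) & p1))   [eliminate <->]
⇔ (~((p2 xor p5) & p1) | p4) & (p4 -> ((p2 xor p5) & p1))   [eliminate ->]
⇔ (~((p2 | p5) & ~(p2 & p5) & p1) | p4) & (p4 -> ((p2 xor p5) & p1))   [expand xor]
⇔ (~((p2 | p5) & ~(p2 & p5) & p1) | p4) & (~p4 | ((p2 xor p5) & p1))   [eliminate ->]
⇔ (~((p2 | p5) & ~(p2 & p5) & p1) | p4) & (~p4 | ((p2 | p5) & ~(p2 & p5) & p1))   [expand xor]
⇔ (~(p2 | p5) | ~~(p2 & p5) | ~p1 | p4) & (~p4 | ((p2 | p5) & ~(p2 & p5) & p1))   [De Morgan]
⇔ ((~p2 & ~p5) | ~~(p2 & p5) | ~p1 | p4) & (~p4 | ((p2 | p5) & ~(p2 & p5) & p1))   [De Morgan]
⇔ ((~p2 & ~p5) | (p2 & p5) | ~p1 | p4) & (~p4 | ((p2 | p5) & ~(p2 & p5) & p1))   [double negation]
⇔ ((~p2 & ~p5) | (p2 & p5) | ~p1 | p4) & (~p4 | ((p2 | p5) & (~p2 | ~p5) & p1))   [De Morgan]
⇔ (~p2 | p2 | ~p1 | p4) & (~p2 | p5 | ~p1 | p4) & (~p5 | p2 | ~p1 | p4) & (~p5 | p5 | ~p1 | p4) & (~p4 | p2 | p5) & (~p4 | ~p2 | ~p5) & (~p4 | p1)   [distribute | over &]
⇔ (~p2 | p5 | ~p1 | p4) & (~p5 | p2 | ~p1 | p4) & (~p4 | p2 | p5) & (~p4 | ~p2 | ~p5) & (~p4 | p1)   [simplify]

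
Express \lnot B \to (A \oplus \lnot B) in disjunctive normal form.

\lnot B \to (A \oplus \lnot B)
⇔ \lnot \lnot B \lor (A \oplus \lnot B)   [eliminate \to]
⇔ \lnot \lnot B \lor (A \land \lnot \lnot B) \lor (\lnot A \land \lnot B)   [expand \oplus]
⇔ B \lor (A \land \lnot \lnot B) \lor (\lnot A \land \lnot B)   [double negation]
⇔ B \lor (A \land B) \lor (\lnot A \land \lnot B)   [double negation]
⇔ B \lor (\lnot A \land \lnot B)   [simplify]

B \lor (\lnot A \land \lnot B)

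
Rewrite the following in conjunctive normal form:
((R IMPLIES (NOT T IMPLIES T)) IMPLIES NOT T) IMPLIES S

((R IMPLIES (NOT T IMPLIES T)) IMPLIES NOT T) IMPLIES S
= NOT ((R IMPLIES (NOT T IMPLIES T)) IMPLIES NOT T) OR S
= NOT (NOT (R IMPLIES (NOT T IMPLIES T)) OR NOT T) OR S
= NOT (NOT (NOT R OR (NOT T IMPLIES T)) OR NOT T) OR S
= NOT (NOT (NOT R OR NOT NOT T OR T) OR NOT T) OR S
= (NOT NOT (NOT R OR NOT NOT T OR T) AND NOT NOT T) OR S
= ((NOT R OR NOT NOT T OR T) AND NOT NOT T) OR S
= ((NOT R OR T OR T) AND NOT NOT T) OR S
= ((NOT R OR T OR T) AND T) OR S
= (NOT R OR T OR T OR S) AND (T OR S)
= T OR S

T OR S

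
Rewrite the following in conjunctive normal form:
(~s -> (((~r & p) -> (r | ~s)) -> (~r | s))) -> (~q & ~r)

(~s | ~q) & (~s | ~r) & (r | ~q)

(~s -> (((~r & p) -> (r | ~s)) -> (~r | s))) -> (~q & ~r)
≡ ~(~s -> (((~r & p) -> (r | ~s)) -> (~r | s))) | (~q & ~r)   [eliminate ->]
≡ ~(~~s | (((~r & p) -> (r | ~s)) -> (~r | s))) | (~q & ~r)   [eliminate ->]
≡ ~(~~s | ~((~r & p) -> (r | ~s)) | ~r | s) | (~q & ~r)   [eliminate ->]
≡ ~(~~s | ~(~(~r & p) | r | ~s) | ~r | s) | (~q & ~r)   [eliminate ->]
≡ (~~~s & ~~(~(~r & p) | r | ~s) & ~~r & ~s) | (~q & ~r)   [De Morgan]
≡ (~s & ~~(~(~r & p) | r | ~s) & ~~r & ~s) | (~q & ~r)   [double negation]
≡ (~s & (~(~r & p) | r | ~s) & ~~r & ~s) | (~q & ~r)   [double negation]
≡ (~s & (~~r | ~p | r | ~s) & ~~r & ~s) | (~q & ~r)   [De Morgan]
≡ (~s & (r | ~p | r | ~s) & ~~r & ~s) | (~q & ~r)   [double negation]
≡ (~s & (r | ~p | r | ~s) & r & ~s) | (~q & ~r)   [double negation]
≡ (~s | ~q) & (~s | ~r) & (r | ~p | r | ~s | ~q) & (r | ~p | r | ~s | ~r) & (r | ~q) & (r | ~r) & (~s | ~q) & (~s | ~r)   [distribute | over &]
≡ (~s | ~q) & (~s | ~r) & (r | ~q)   [simplify]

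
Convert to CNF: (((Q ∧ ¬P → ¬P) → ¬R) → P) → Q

(((Q ∧ ¬P → ¬P) → ¬R) → P) → Q
⇔ ¬(((Q ∧ ¬P → ¬P) → ¬R) → P) ∨ Q   (eliminate →)
⇔ ¬(¬((Q ∧ ¬P → ¬P) → ¬R) ∨ P) ∨ Q   (eliminate →)
⇔ ¬(¬(¬(Q ∧ ¬P → ¬P) ∨ ¬R) ∨ P) ∨ Q   (eliminate →)
⇔ ¬(¬(¬(¬(Q ∧ ¬P) ∨ ¬P) ∨ ¬R) ∨ P) ∨ Q   (eliminate →)
⇔ ¬¬(¬(¬(Q ∧ ¬P) ∨ ¬P) ∨ ¬R) ∧ ¬P ∨ Q   (De Morgan)
⇔ (¬(¬(Q ∧ ¬P) ∨ ¬P) ∨ ¬R) ∧ ¬P ∨ Q   (double negation)
⇔ (¬¬(Q ∧ ¬P) ∧ ¬¬P ∨ ¬R) ∧ ¬P ∨ Q   (De Morgan)
⇔ (Q ∧ ¬P ∧ ¬¬P ∨ ¬R) ∧ ¬P ∨ Q   (double negation)
⇔ (Q ∧ ¬P ∧ P ∨ ¬R) ∧ ¬P ∨ Q   (double negation)
⇔ (Q ∨ ¬R ∨ Q) ∧ (¬P ∨ ¬R ∨ Q) ∧ (P ∨ ¬R ∨ Q) ∧ (¬P ∨ Q)   (distribute ∨ over ∧)
⇔ (Q ∨ ¬R) ∧ (¬P ∨ Q)   (simplify)

(Q ∨ ¬R) ∧ (¬P ∨ Q)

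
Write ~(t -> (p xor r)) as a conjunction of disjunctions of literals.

~(t -> (p xor r))
⇔ ~(~t | (p xor r))   [eliminate ->]
⇔ ~(~t | ((p | r) & ~(p & r)))   [expand xor]
⇔ ~~t & ~((p | r) & ~(p & r))   [De Morgan]
⇔ t & ~((p | r) & ~(p & r))   [double negation]
⇔ t & (~(p | r) | ~~(p & r))   [De Morgan]
⇔ t & ((~p & ~r) | ~~(p & r))   [De Morgan]
⇔ t & ((~p & ~r) | (p & r))   [double negation]
⇔ t & (~p | p) & (~p | r) & (~r | p) & (~r | r)   [distribute | over &]
⇔ t & (~p | r) & (~r | p)   [simplify]

t & (~p | r) & (~r | p)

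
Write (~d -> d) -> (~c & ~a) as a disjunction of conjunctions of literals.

~d | (~c & ~a)

(~d -> d) -> (~c & ~a)
⇔ ~(~d -> d) | (~c & ~a)   — eliminate ->
⇔ ~(~~d | d) | (~c & ~a)   — eliminate ->
⇔ (~~~d & ~d) | (~c & ~a)   — De Morgan
⇔ (~d & ~d) | (~c & ~a)   — double negation
⇔ ~d | (~c & ~a)   — simplify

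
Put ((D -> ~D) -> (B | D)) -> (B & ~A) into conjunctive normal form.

((D -> ~D) -> (B | D)) -> (B & ~A)
≡ ~((D -> ~D) -> (B | D)) | (B & ~A)   [eliminate ->]
≡ ~(~(D -> ~D) | B | D) | (B & ~A)   [eliminate ->]
≡ ~(~(~D | ~D) | B | D) | (B & ~A)   [eliminate ->]
≡ (~~(~D | ~D) & ~B & ~D) | (B & ~A)   [De Morgan]
≡ ((~D | ~D) & ~B & ~D) | (B & ~A)   [double negation]
≡ (~D | ~D | B) & (~D | ~D | ~A) & (~B | B) & (~B | ~A) & (~D | B) & (~D | ~A)   [distribute | over &]
≡ (~D | B) & (~D | ~A) & (~B | ~A)   [simplify]

(~D | B) & (~D | ~A) & (~B | ~A)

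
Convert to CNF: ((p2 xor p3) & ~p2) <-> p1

((p2 xor p3) & ~p2) <-> p1
≡ (((p2 xor p3) & ~p2) -> p1) & (p1 -> ((p2 xor p3) & ~p2))   — eliminate <->
≡ (~((p2 xor p3) & ~p2) | p1) & (p1 -> ((p2 xor p3) & ~p2))   — eliminate ->
≡ (~((p2 | p3) & ~(p2 & p3) & ~p2) | p1) & (p1 -> ((p2 xor p3) & ~p2))   — expand xor
≡ (~((p2 | p3) & ~(p2 & p3) & ~p2) | p1) & (~p1 | ((p2 xor p3) & ~p2))   — eliminate ->
≡ (~((p2 | p3) & ~(p2 & p3) & ~p2) | p1) & (~p1 | ((p2 | p3) & ~(p2 & p3) & ~p2))   — expand xor
≡ (~(p2 | p3) | ~~(p2 & p3) | ~~p2 | p1) & (~p1 | ((p2 | p3) & ~(p2 & p3) & ~p2))   — De Morgan
≡ ((~p2 & ~p3) | ~~(p2 & p3) | ~~p2 | p1) & (~p1 | ((p2 | p3) & ~(p2 & p3) & ~p2))   — De Morgan
≡ ((~p2 & ~p3) | (p2 & p3) | ~~p2 | p1) & (~p1 | ((p2 | p3) & ~(p2 & p3) & ~p2))   — double negation
≡ ((~p2 & ~p3) | (p2 & p3) | p2 | p1) & (~p1 | ((p2 | p3) & ~(p2 & p3) & ~p2))   — double negation
≡ ((~p2 & ~p3) | (p2 & p3) | p2 | p1) & (~p1 | ((p2 | p3) & (~p2 | ~p3) & ~p2))   — De Morgan
≡ (~p2 | p2 | p2 | p1) & (~p2 | p3 | p2 | p1) & (~p3 | p2 | p2 | p1) & (~p3 | p3 | p2 | p1) & (~p1 | p2 | p3) & (~p1 | ~p2 | ~p3) & (~p1 | ~p2)   — distribute | over &
≡ (~p3 | p2 | p1) & (~p1 | p2 | p3) & (~p1 | ~p2)   — simplify

(~p3 | p2 | p1) & (~p1 | p2 | p3) & (~p1 | ~p2)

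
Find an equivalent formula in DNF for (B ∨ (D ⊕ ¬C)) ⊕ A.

(B ∨ (D ⊕ ¬C)) ⊕ A
≡ ((B ∨ (D ⊕ ¬C)) ∧ ¬A) ∨ (¬(B ∨ (D ⊕ ¬C)) ∧ A)   [expand ⊕]
≡ ((B ∨ (D ∧ ¬¬C) ∨ (¬D ∧ ¬C)) ∧ ¬A) ∨ (¬(B ∨ (D ⊕ ¬C)) ∧ A)   [expand ⊕]
≡ ((B ∨ (D ∧ ¬¬C) ∨ (¬D ∧ ¬C)) ∧ ¬A) ∨ (¬(B ∨ (D ∧ ¬¬C) ∨ (¬D ∧ ¬C)) ∧ A)   [expand ⊕]
≡ ((B ∨ (D ∧ C) ∨ (¬D ∧ ¬C)) ∧ ¬A) ∨ (¬(B ∨ (D ∧ ¬¬C) ∨ (¬D ∧ ¬C)) ∧ A)   [double negation]
≡ ((B ∨ (D ∧ C) ∨ (¬D ∧ ¬C)) ∧ ¬A) ∨ (¬B ∧ ¬(D ∧ ¬¬C) ∧ ¬(¬D ∧ ¬C) ∧ A)   [De Morgan]
≡ ((B ∨ (D ∧ C) ∨ (¬D ∧ ¬C)) ∧ ¬A) ∨ (¬B ∧ (¬D ∨ ¬¬¬C) ∧ ¬(¬D ∧ ¬C) ∧ A)   [De Morgan]
≡ ((B ∨ (D ∧ C) ∨ (¬D ∧ ¬C)) ∧ ¬A) ∨ (¬B ∧ (¬D ∨ ¬C) ∧ ¬(¬D ∧ ¬C) ∧ A)   [double negation]
≡ ((B ∨ (D ∧ C) ∨ (¬D ∧ ¬C)) ∧ ¬A) ∨ (¬B ∧ (¬D ∨ ¬C) ∧ (¬¬D ∨ ¬¬C) ∧ A)   [De Morgan]
≡ ((B ∨ (D ∧ C) ∨ (¬D ∧ ¬C)) ∧ ¬A) ∨ (¬B ∧ (¬D ∨ ¬C) ∧ (D ∨ ¬¬C) ∧ A)   [double negation]
≡ ((B ∨ (D ∧ C) ∨ (¬D ∧ ¬C)) ∧ ¬A) ∨ (¬B ∧ (¬D ∨ ¬C) ∧ (D ∨ C) ∧ A)   [double negation]
≡ (B ∧ ¬A) ∨ (D ∧ C ∧ ¬A) ∨ (¬D ∧ ¬C ∧ ¬A) ∨ (¬B ∧ ¬D ∧ D ∧ A) ∨ (¬B ∧ ¬D ∧ C ∧ A) ∨ (¬B ∧ ¬C ∧ D ∧ A) ∨ (¬B ∧ ¬C ∧ C ∧ A)   [distribute ∧ over ∨]
≡ (B ∧ ¬A) ∨ (D ∧ C ∧ ¬A) ∨ (¬D ∧ ¬C ∧ ¬A) ∨ (¬B ∧ ¬D ∧ C ∧ A) ∨ (¬B ∧ ¬C ∧ D ∧ A)   [simplify]

(B ∧ ¬A) ∨ (D ∧ C ∧ ¬A) ∨ (¬D ∧ ¬C ∧ ¬A) ∨ (¬B ∧ ¬D ∧ C ∧ A) ∨ (¬B ∧ ¬C ∧ D ∧ A)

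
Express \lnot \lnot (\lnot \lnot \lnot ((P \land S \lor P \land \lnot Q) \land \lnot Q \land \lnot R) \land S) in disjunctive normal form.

\lnot \lnot (\lnot \lnot \lnot ((P \land S \lor P \land \lnot Q) \land \lnot Q \land \lnot R) \land S)
⇔ \lnot \lnot \lnot ((P \land S \lor P \land \lnot Q) \land \lnot Q \land \lnot R) \land S   (double negation)
⇔ \lnot ((P \land S \lor P \land \lnot Q) \land \lnot Q \land \lnot R) \land S   (double negation)
⇔ (\lnot (P \land S \lor P \land \lnot Q) \lor \lnot \lnot Q \lor \lnot \lnot R) \land S   (De Morgan)
⇔ (\lnot (P \land S) \land \lnot (P \land \lnot Q) \lor \lnot \lnot Q \lor \lnot \lnot R) \land S   (De Morgan)
⇔ ((\lnot P \lor \lnot S) \land \lnot (P \land \lnot Q) \lor \lnot \lnot Q \lor \lnot \lnot R) \land S   (De Morgan)
⇔ ((\lnot P \lor \lnot S) \land (\lnot P \lor \lnot \lnot Q) \lor \lnot \lnot Q \lor \lnot \lnot R) \land S   (De Morgan)
⇔ ((\lnot P \lor \lnot S) \land (\lnot P \lor Q) \lor \lnot \lnot Q \lor \lnot \lnot R) \land S   (double negation)
⇔ ((\lnot P \lor \lnot S) \land (\lnot P \lor Q) \lor Q \lor \lnot \lnot R) \land S   (double negation)
⇔ ((\lnot P \lor \lnot S) \land (\lnot P \lor Q) \lor Q \lor R) \land S   (double negation)
⇔ \lnot P \land \lnot P \land S \lor \lnot P \land Q \land S \lor \lnot S \land \lnot P \land S \lor \lnot S \land Q \land S \lor Q \land S \lor R \land S   (distribute \land over \lor)
⇔ \lnot P \land S \lor Q \land S \lor R \land S   (simplify)

\lnot P \land S \lor Q \land S \lor R \land S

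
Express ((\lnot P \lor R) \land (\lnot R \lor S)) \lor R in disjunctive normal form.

((\lnot P \lor R) \land (\lnot R \lor S)) \lor R
≡ (\lnot P \land \lnot R) \lor (\lnot P \land S) \lor (R \land \lnot R) \lor (R \land S) \lor R   (distribute \land over \lor)
≡ (\lnot P \land \lnot R) \lor (\lnot P \land S) \lor R   (simplify)

(\lnot P \land \lnot R) \lor (\lnot P \land S) \lor R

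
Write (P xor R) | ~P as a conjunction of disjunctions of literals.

(P xor R) | ~P
≡ ((P | R) & ~(P & R)) | ~P   — expand xor
≡ ((P | R) & (~P | ~R)) | ~P   — De Morgan
≡ (P | R | ~P) & (~P | ~R | ~P)   — distribute | over &
≡ ~P | ~R   — simplify

~P | ~R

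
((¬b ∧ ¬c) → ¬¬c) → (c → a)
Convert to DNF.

((¬b ∧ ¬c) → ¬¬c) → (c → a)
⇔ ¬((¬b ∧ ¬c) → ¬¬c) ∨ (c → a)   — eliminate →
⇔ ¬(¬(¬b ∧ ¬c) ∨ ¬¬c) ∨ (c → a)   — eliminate →
⇔ ¬(¬(¬b ∧ ¬c) ∨ ¬¬c) ∨ ¬c ∨ a   — eliminate →
⇔ (¬¬(¬b ∧ ¬c) ∧ ¬¬¬c) ∨ ¬c ∨ a   — De Morgan
⇔ (¬b ∧ ¬c ∧ ¬¬¬c) ∨ ¬c ∨ a   — double negation
⇔ (¬b ∧ ¬c ∧ ¬c) ∨ ¬c ∨ a   — double negation
⇔ ¬c ∨ a   — simplify

¬c ∨ a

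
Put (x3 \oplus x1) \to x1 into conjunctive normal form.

\lnot x3 \lor x1

(x3 \oplus x1) \to x1
⇔ \lnot (x3 \oplus x1) \lor x1
⇔ \lnot ((x3 \lor x1) \land \lnot (x3 \land x1)) \lor x1
⇔ \lnot (x3 \lor x1) \lor \lnot \lnot (x3 \land x1) \lor x1
⇔ (\lnot x3 \land \lnot x1) \lor \lnot \lnot (x3 \land x1) \lor x1
⇔ (\lnot x3 \land \lnot x1) \lor (x3 \land x1) \lor x1
⇔ (\lnot x3 \lor x3 \lor x1) \land (\lnot x3 \lor x1 \lor x1) \land (\lnot x1 \lor x3 \lor x1) \land (\lnot x1 \lor x1 \lor x1)
⇔ \lnot x3 \lor x1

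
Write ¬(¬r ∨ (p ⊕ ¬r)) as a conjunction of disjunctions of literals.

¬(¬r ∨ (p ⊕ ¬r))
≡ ¬(¬r ∨ ((p ∨ ¬r) ∧ ¬(p ∧ ¬r)))   (expand ⊕)
≡ ¬¬r ∧ ¬((p ∨ ¬r) ∧ ¬(p ∧ ¬r))   (De Morgan)
≡ r ∧ ¬((p ∨ ¬r) ∧ ¬(p ∧ ¬r))   (double negation)
≡ r ∧ (¬(p ∨ ¬r) ∨ ¬¬(p ∧ ¬r))   (De Morgan)
≡ r ∧ ((¬p ∧ ¬¬r) ∨ ¬¬(p ∧ ¬r))   (De Morgan)
≡ r ∧ ((¬p ∧ r) ∨ ¬¬(p ∧ ¬r))   (double negation)
≡ r ∧ ((¬p ∧ r) ∨ (p ∧ ¬r))   (double negation)
≡ r ∧ (¬p ∨ p) ∧ (¬p ∨ ¬r) ∧ (r ∨ p) ∧ (r ∨ ¬r)   (distribute ∨ over ∧)
≡ r ∧ (¬p ∨ ¬r)   (simplify)

r ∧ (¬p ∨ ¬r)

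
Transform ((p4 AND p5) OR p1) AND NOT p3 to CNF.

((p4 AND p5) OR p1) AND NOT p3
≡ (p4 OR p1) AND (p5 OR p1) AND NOT p3   (distribute OR over AND)

(p4 OR p1) AND (p5 OR p1) AND NOT p3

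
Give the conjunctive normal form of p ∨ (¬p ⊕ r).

p ∨ (¬p ⊕ r)
≡ p ∨ ((¬p ∨ r) ∧ ¬(¬p ∧ r))   (expand ⊕)
≡ p ∨ ((¬p ∨ r) ∧ (¬¬p ∨ ¬r))   (De Morgan)
≡ p ∨ ((¬p ∨ r) ∧ (p ∨ ¬r))   (double negation)
≡ (p ∨ ¬p ∨ r) ∧ (p ∨ p ∨ ¬r)   (distribute ∨ over ∧)
≡ p ∨ ¬r   (simplify)

p ∨ ¬r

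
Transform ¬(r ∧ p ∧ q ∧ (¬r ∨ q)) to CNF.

¬(r ∧ p ∧ q ∧ (¬r ∨ q))
⇔ ¬r ∨ ¬p ∨ ¬q ∨ ¬(¬r ∨ q)
⇔ ¬r ∨ ¬p ∨ ¬q ∨ (¬¬r ∧ ¬q)
⇔ ¬r ∨ ¬p ∨ ¬q ∨ (r ∧ ¬q)
⇔ (¬r ∨ ¬p ∨ ¬q ∨ r) ∧ (¬r ∨ ¬p ∨ ¬q ∨ ¬q)
⇔ ¬r ∨ ¬p ∨ ¬q

¬r ∨ ¬p ∨ ¬q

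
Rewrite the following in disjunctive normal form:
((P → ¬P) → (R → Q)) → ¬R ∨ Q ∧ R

¬P ∧ R ∧ ¬Q ∨ ¬R ∨ Q ∧ R

((P → ¬P) → (R → Q)) → ¬R ∨ Q ∧ R
≡ ¬((P → ¬P) → (R → Q)) ∨ ¬R ∨ Q ∧ R   [eliminate →]
≡ ¬(¬(P → ¬P) ∨ (R → Q)) ∨ ¬R ∨ Q ∧ R   [eliminate →]
≡ ¬(¬(¬P ∨ ¬P) ∨ (R → Q)) ∨ ¬R ∨ Q ∧ R   [eliminate →]
≡ ¬(¬(¬P ∨ ¬P) ∨ ¬R ∨ Q) ∨ ¬R ∨ Q ∧ R   [eliminate →]
≡ ¬¬(¬P ∨ ¬P) ∧ ¬¬R ∧ ¬Q ∨ ¬R ∨ Q ∧ R   [De Morgan]
≡ (¬P ∨ ¬P) ∧ ¬¬R ∧ ¬Q ∨ ¬R ∨ Q ∧ R   [double negation]
≡ (¬P ∨ ¬P) ∧ R ∧ ¬Q ∨ ¬R ∨ Q ∧ R   [double negation]
≡ ¬P ∧ R ∧ ¬Q ∨ ¬P ∧ R ∧ ¬Q ∨ ¬R ∨ Q ∧ R   [distribute ∧ over ∨]
≡ ¬P ∧ R ∧ ¬Q ∨ ¬R ∨ Q ∧ R   [simplify]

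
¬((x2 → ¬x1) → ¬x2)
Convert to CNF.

¬((x2 → ¬x1) → ¬x2)
≡ ¬(¬(x2 → ¬x1) ∨ ¬x2)   [eliminate →]
≡ ¬(¬(¬x2 ∨ ¬x1) ∨ ¬x2)   [eliminate →]
≡ ¬¬(¬x2 ∨ ¬x1) ∧ ¬¬x2   [De Morgan]
≡ (¬x2 ∨ ¬x1) ∧ ¬¬x2   [double negation]
≡ (¬x2 ∨ ¬x1) ∧ x2   [double negation]

(¬x2 ∨ ¬x1) ∧ x2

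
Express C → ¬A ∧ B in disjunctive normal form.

C → ¬A ∧ B
= ¬C ∨ ¬A ∧ B   [eliminate →]

¬C ∨ ¬A ∧ B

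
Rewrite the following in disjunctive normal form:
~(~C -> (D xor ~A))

~(~C -> (D xor ~A))
≡ ~(~~C | (D xor ~A))
≡ ~(~~C | (D & ~~A) | (~D & ~A))
≡ ~~~C & ~(D & ~~A) & ~(~D & ~A)
≡ ~C & ~(D & ~~A) & ~(~D & ~A)
≡ ~C & (~D | ~~~A) & ~(~D & ~A)
≡ ~C & (~D | ~A) & ~(~D & ~A)
≡ ~C & (~D | ~A) & (~~D | ~~A)
≡ ~C & (~D | ~A) & (D | ~~A)
≡ ~C & (~D | ~A) & (D | A)
≡ (~C & ~D & D) | (~C & ~D & A) | (~C & ~A & D) | (~C & ~A & A)
≡ (~C & ~D & A) | (~C & ~A & D)

(~C & ~D & A) | (~C & ~A & D)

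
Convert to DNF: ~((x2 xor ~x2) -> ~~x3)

~((x2 xor ~x2) -> ~~x3)
≡ ~(~(x2 xor ~x2) | ~~x3)   [eliminate ->]
≡ ~(~((x2 & ~~x2) | (~x2 & ~x2)) | ~~x3)   [expand xor]
≡ ~~((x2 & ~~x2) | (~x2 & ~x2)) & ~~~x3   [De Morgan]
≡ ((x2 & ~~x2) | (~x2 & ~x2)) & ~~~x3   [double negation]
≡ ((x2 & x2) | (~x2 & ~x2)) & ~~~x3   [double negation]
≡ ((x2 & x2) | (~x2 & ~x2)) & ~x3   [double negation]
≡ (x2 & x2 & ~x3) | (~x2 & ~x2 & ~x3)   [distribute & over |]
≡ (x2 & ~x3) | (~x2 & ~x3)   [simplify]

(x2 & ~x3) | (~x2 & ~x3)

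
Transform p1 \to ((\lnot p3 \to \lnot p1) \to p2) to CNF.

\lnot p1 \lor \lnot p3 \lor p2

p1 \to ((\lnot p3 \to \lnot p1) \to p2)
⇔ \lnot p1 \lor ((\lnot p3 \to \lnot p1) \to p2)   (eliminate \to)
⇔ \lnot p1 \lor \lnot (\lnot p3 \to \lnot p1) \lor p2   (eliminate \to)
⇔ \lnot p1 \lor \lnot (\lnot \lnot p3 \lor \lnot p1) \lor p2   (eliminate \to)
⇔ \lnot p1 \lor (\lnot \lnot \lnot p3 \land \lnot \lnot p1) \lor p2   (De Morgan)
⇔ \lnot p1 \lor (\lnot p3 \land \lnot \lnot p1) \lor p2   (double negation)
⇔ \lnot p1 \lor (\lnot p3 \land p1) \lor p2   (double negation)
⇔ (\lnot p1 \lor \lnot p3 \lor p2) \land (\lnot p1 \lor p1 \lor p2)   (distribute \lor over \land)
⇔ \lnot p1 \lor \lnot p3 \lor p2   (simplify)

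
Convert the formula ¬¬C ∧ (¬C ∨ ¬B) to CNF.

¬¬C ∧ (¬C ∨ ¬B)
≡ C ∧ (¬C ∨ ¬B)   [double negation]

C ∧ (¬C ∨ ¬B)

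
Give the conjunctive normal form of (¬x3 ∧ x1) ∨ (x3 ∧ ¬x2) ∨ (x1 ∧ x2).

(¬x3 ∧ x1) ∨ (x3 ∧ ¬x2) ∨ (x1 ∧ x2)
≡ (¬x3 ∨ x3 ∨ x1) ∧ (¬x3 ∨ x3 ∨ x2) ∧ (¬x3 ∨ ¬x2 ∨ x1) ∧ (¬x3 ∨ ¬x2 ∨ x2) ∧ (x1 ∨ x3 ∨ x1) ∧ (x1 ∨ x3 ∨ x2) ∧ (x1 ∨ ¬x2 ∨ x1) ∧ (x1 ∨ ¬x2 ∨ x2)   — distribute ∨ over ∧
≡ (x1 ∨ x3) ∧ (x1 ∨ ¬x2)   — simplify

(x1 ∨ x3) ∧ (x1 ∨ ¬x2)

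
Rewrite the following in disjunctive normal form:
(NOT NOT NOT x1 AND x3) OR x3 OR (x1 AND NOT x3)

(NOT NOT NOT x1 AND x3) OR x3 OR (x1 AND NOT x3)
≡ (NOT x1 AND x3) OR x3 OR (x1 AND NOT x3)   [double negation]
≡ x3 OR (x1 AND NOT x3)   [simplify]

x3 OR (x1 AND NOT x3)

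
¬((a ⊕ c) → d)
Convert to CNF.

(a ∨ c) ∧ (¬a ∨ ¬c) ∧ ¬d

¬((a ⊕ c) → d)
= ¬(¬(a ⊕ c) ∨ d)   — eliminate →
= ¬(¬((a ∨ c) ∧ ¬(a ∧ c)) ∨ d)   — expand ⊕
= ¬¬((a ∨ c) ∧ ¬(a ∧ c)) ∧ ¬d   — De Morgan
= (a ∨ c) ∧ ¬(a ∧ c) ∧ ¬d   — double negation
= (a ∨ c) ∧ (¬a ∨ ¬c) ∧ ¬d   — De Morgan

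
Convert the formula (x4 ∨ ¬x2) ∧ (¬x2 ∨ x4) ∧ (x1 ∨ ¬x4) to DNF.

(x4 ∨ ¬x2) ∧ (¬x2 ∨ x4) ∧ (x1 ∨ ¬x4)
≡ (x4 ∧ ¬x2 ∧ x1) ∨ (x4 ∧ ¬x2 ∧ ¬x4) ∨ (x4 ∧ x4 ∧ x1) ∨ (x4 ∧ x4 ∧ ¬x4) ∨ (¬x2 ∧ ¬x2 ∧ x1) ∨ (¬x2 ∧ ¬x2 ∧ ¬x4) ∨ (¬x2 ∧ x4 ∧ x1) ∨ (¬x2 ∧ x4 ∧ ¬x4)   (distribute ∧ over ∨)
≡ (x4 ∧ x1) ∨ (¬x2 ∧ x1) ∨ (¬x2 ∧ ¬x4)   (simplify)

(x4 ∧ x1) ∨ (¬x2 ∧ x1) ∨ (¬x2 ∧ ¬x4)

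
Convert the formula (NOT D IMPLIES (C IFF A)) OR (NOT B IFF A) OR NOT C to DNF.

D OR (A AND C) OR (B AND NOT A) OR (A AND NOT B) OR NOT C

(NOT D IMPLIES (C IFF A)) OR (NOT B IFF A) OR NOT C
≡ NOT NOT D OR (C IFF A) OR (NOT B IFF A) OR NOT C   — eliminate IMPLIES
≡ NOT NOT D OR ((C IMPLIES A) AND (A IMPLIES C)) OR (NOT B IFF A) OR NOT C   — eliminate IFF
≡ NOT NOT D OR ((NOT C OR A) AND (A IMPLIES C)) OR (NOT B IFF A) OR NOT C   — eliminate IMPLIES
≡ NOT NOT D OR ((NOT C OR A) AND (NOT A OR C)) OR (NOT B IFF A) OR NOT C   — eliminate IMPLIES
≡ NOT NOT D OR ((NOT C OR A) AND (NOT A OR C)) OR ((NOT B IMPLIES A) AND (A IMPLIES NOT B)) OR NOT C   — eliminate IFF
≡ NOT NOT D OR ((NOT C OR A) AND (NOT A OR C)) OR ((NOT NOT B OR A) AND (A IMPLIES NOT B)) OR NOT C   — eliminate IMPLIES
≡ NOT NOT D OR ((NOT C OR A) AND (NOT A OR C)) OR ((NOT NOT B OR A) AND (NOT A OR NOT B)) OR NOT C   — eliminate IMPLIES
≡ D OR ((NOT C OR A) AND (NOT A OR C)) OR ((NOT NOT B OR A) AND (NOT A OR NOT B)) OR NOT C   — double negation
≡ D OR ((NOT C OR A) AND (NOT A OR C)) OR ((B OR A) AND (NOT A OR NOT B)) OR NOT C   — double negation
≡ D OR (NOT C AND NOT A) OR (NOT C AND C) OR (A AND NOT A) OR (A AND C) OR (B AND NOT A) OR (B AND NOT B) OR (A AND NOT A) OR (A AND NOT B) OR NOT C   — distribute AND over OR
≡ D OR (A AND C) OR (B AND NOT A) OR (A AND NOT B) OR NOT C   — simplify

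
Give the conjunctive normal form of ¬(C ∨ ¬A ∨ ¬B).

¬(C ∨ ¬A ∨ ¬B)
≡ ¬C ∧ ¬¬A ∧ ¬¬B   [De Morgan]
≡ ¬C ∧ A ∧ ¬¬B   [double negation]
≡ ¬C ∧ A ∧ B   [double negation]

¬C ∧ A ∧ B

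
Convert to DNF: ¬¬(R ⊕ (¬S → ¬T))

¬¬(R ⊕ (¬S → ¬T))
= ¬¬((R ∧ ¬(¬S → ¬T)) ∨ (¬R ∧ (¬S → ¬T)))   [expand ⊕]
= ¬¬((R ∧ ¬(¬¬S ∨ ¬T)) ∨ (¬R ∧ (¬S → ¬T)))   [eliminate →]
= ¬¬((R ∧ ¬(¬¬S ∨ ¬T)) ∨ (¬R ∧ (¬¬S ∨ ¬T)))   [eliminate →]
= (R ∧ ¬(¬¬S ∨ ¬T)) ∨ (¬R ∧ (¬¬S ∨ ¬T))   [double negation]
= (R ∧ ¬¬¬S ∧ ¬¬T) ∨ (¬R ∧ (¬¬S ∨ ¬T))   [De Morgan]
= (R ∧ ¬S ∧ ¬¬T) ∨ (¬R ∧ (¬¬S ∨ ¬T))   [double negation]
= (R ∧ ¬S ∧ T) ∨ (¬R ∧ (¬¬S ∨ ¬T))   [double negation]
= (R ∧ ¬S ∧ T) ∨ (¬R ∧ (S ∨ ¬T))   [double negation]
= (R ∧ ¬S ∧ T) ∨ (¬R ∧ S) ∨ (¬R ∧ ¬T)   [distribute ∧ over ∨]

(R ∧ ¬S ∧ T) ∨ (¬R ∧ S) ∨ (¬R ∧ ¬T)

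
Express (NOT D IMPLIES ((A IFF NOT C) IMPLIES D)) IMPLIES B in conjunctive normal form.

(NOT D IMPLIES ((A IFF NOT C) IMPLIES D)) IMPLIES B
≡ NOT (NOT D IMPLIES ((A IFF NOT C) IMPLIES D)) OR B   [eliminate IMPLIES]
≡ NOT (NOT NOT D OR ((A IFF NOT C) IMPLIES D)) OR B   [eliminate IMPLIES]
≡ NOT (NOT NOT D OR NOT (A IFF NOT C) OR D) OR B   [eliminate IMPLIES]
≡ NOT (NOT NOT D OR NOT ((A IMPLIES NOT C) AND (NOT C IMPLIES A)) OR D) OR B   [eliminate IFF]
≡ NOT (NOT NOT D OR NOT ((NOT A OR NOT C) AND (NOT C IMPLIES A)) OR D) OR B   [eliminate IMPLIES]
≡ NOT (NOT NOT D OR NOT ((NOT A OR NOT C) AND (NOT NOT C OR A)) OR D) OR B   [eliminate IMPLIES]
≡ (NOT NOT NOT D AND NOT NOT ((NOT A OR NOT C) AND (NOT NOT C OR A)) AND NOT D) OR B   [De Morgan]
≡ (NOT D AND NOT NOT ((NOT A OR NOT C) AND (NOT NOT C OR A)) AND NOT D) OR B   [double negation]
≡ (NOT D AND (NOT A OR NOT C) AND (NOT NOT C OR A) AND NOT D) OR B   [double negation]
≡ (NOT D AND (NOT A OR NOT C) AND (C OR A) AND NOT D) OR B   [double negation]
≡ (NOT D OR B) AND (NOT A OR NOT C OR B) AND (C OR A OR B) AND (NOT D OR B)   [distribute OR over AND]
≡ (NOT D OR B) AND (NOT A OR NOT C OR B) AND (C OR A OR B)   [simplify]

(NOT D OR B) AND (NOT A OR NOT C OR B) AND (C OR A OR B)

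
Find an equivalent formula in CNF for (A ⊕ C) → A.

(A ⊕ C) → A
= ¬(A ⊕ C) ∨ A   (eliminate →)
= ¬((A ∨ C) ∧ ¬(A ∧ C)) ∨ A   (expand ⊕)
= ¬(A ∨ C) ∨ ¬¬(A ∧ C) ∨ A   (De Morgan)
= (¬A ∧ ¬C) ∨ ¬¬(A ∧ C) ∨ A   (De Morgan)
= (¬A ∧ ¬C) ∨ (A ∧ C) ∨ A   (double negation)
= (¬A ∨ A ∨ A) ∧ (¬A ∨ C ∨ A) ∧ (¬C ∨ A ∨ A) ∧ (¬C ∨ C ∨ A)   (distribute ∨ over ∧)
= ¬C ∨ A   (simplify)

¬C ∨ A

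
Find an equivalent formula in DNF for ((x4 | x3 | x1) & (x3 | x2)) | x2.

x3 | x2

((x4 | x3 | x1) & (x3 | x2)) | x2
= (x4 & x3) | (x4 & x2) | (x3 & x3) | (x3 & x2) | (x1 & x3) | (x1 & x2) | x2   [distribute & over |]
= x3 | x2   [simplify]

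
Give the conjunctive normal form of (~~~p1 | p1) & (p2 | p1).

p2 | p1

(~~~p1 | p1) & (p2 | p1)
≡ (~p1 | p1) & (p2 | p1)   (double negation)
≡ p2 | p1   (simplify)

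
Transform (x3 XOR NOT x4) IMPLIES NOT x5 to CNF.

(x3 XOR NOT x4) IMPLIES NOT x5
≡ NOT (x3 XOR NOT x4) OR NOT x5   [eliminate IMPLIES]
≡ NOT ((x3 OR NOT x4) AND NOT (x3 AND NOT x4)) OR NOT x5   [expand XOR]
≡ NOT (x3 OR NOT x4) OR NOT NOT (x3 AND NOT x4) OR NOT x5   [De Morgan]
≡ (NOT x3 AND NOT NOT x4) OR NOT NOT (x3 AND NOT x4) OR NOT x5   [De Morgan]
≡ (NOT x3 AND x4) OR NOT NOT (x3 AND NOT x4) OR NOT x5   [double negation]
≡ (NOT x3 AND x4) OR (x3 AND NOT x4) OR NOT x5   [double negation]
≡ (NOT x3 OR x3 OR NOT x5) AND (NOT x3 OR NOT x4 OR NOT x5) AND (x4 OR x3 OR NOT x5) AND (x4 OR NOT x4 OR NOT x5)   [distribute OR over AND]
≡ (NOT x3 OR NOT x4 OR NOT x5) AND (x4 OR x3 OR NOT x5)   [simplify]

(NOT x3 OR NOT x4 OR NOT x5) AND (x4 OR x3 OR NOT x5)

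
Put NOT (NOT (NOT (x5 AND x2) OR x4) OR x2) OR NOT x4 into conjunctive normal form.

NOT (NOT (NOT (x5 AND x2) OR x4) OR x2) OR NOT x4
≡ (NOT NOT (NOT (x5 AND x2) OR x4) AND NOT x2) OR NOT x4   [De Morgan]
≡ ((NOT (x5 AND x2) OR x4) AND NOT x2) OR NOT x4   [double negation]
≡ ((NOT x5 OR NOT x2 OR x4) AND NOT x2) OR NOT x4   [De Morgan]
≡ (NOT x5 OR NOT x2 OR x4 OR NOT x4) AND (NOT x2 OR NOT x4)   [distribute OR over AND]
≡ NOT x2 OR NOT x4   [simplify]

NOT x2 OR NOT x4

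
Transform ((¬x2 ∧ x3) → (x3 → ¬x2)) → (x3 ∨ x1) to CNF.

((¬x2 ∧ x3) → (x3 → ¬x2)) → (x3 ∨ x1)
≡ ¬((¬x2 ∧ x3) → (x3 → ¬x2)) ∨ x3 ∨ x1   — eliminate →
≡ ¬(¬(¬x2 ∧ x3) ∨ (x3 → ¬x2)) ∨ x3 ∨ x1   — eliminate →
≡ ¬(¬(¬x2 ∧ x3) ∨ ¬x3 ∨ ¬x2) ∨ x3 ∨ x1   — eliminate →
≡ (¬¬(¬x2 ∧ x3) ∧ ¬¬x3 ∧ ¬¬x2) ∨ x3 ∨ x1   — De Morgan
≡ (¬x2 ∧ x3 ∧ ¬¬x3 ∧ ¬¬x2) ∨ x3 ∨ x1   — double negation
≡ (¬x2 ∧ x3 ∧ x3 ∧ ¬¬x2) ∨ x3 ∨ x1   — double negation
≡ (¬x2 ∧ x3 ∧ x3 ∧ x2) ∨ x3 ∨ x1   — double negation
≡ (¬x2 ∨ x3 ∨ x1) ∧ (x3 ∨ x3 ∨ x1) ∧ (x3 ∨ x3 ∨ x1) ∧ (x2 ∨ x3 ∨ x1)   — distribute ∨ over ∧
≡ x3 ∨ x1   — simplify

x3 ∨ x1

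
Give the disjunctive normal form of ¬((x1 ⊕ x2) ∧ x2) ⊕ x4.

(x2 ∧ x1 ∧ ¬x4) ∨ (¬x2 ∧ ¬x4) ∨ (¬x1 ∧ x2 ∧ x4)

¬((x1 ⊕ x2) ∧ x2) ⊕ x4
= (¬((x1 ⊕ x2) ∧ x2) ∧ ¬x4) ∨ (¬¬((x1 ⊕ x2) ∧ x2) ∧ x4)   — expand ⊕
= (¬(((x1 ∧ ¬x2) ∨ (¬x1 ∧ x2)) ∧ x2) ∧ ¬x4) ∨ (¬¬((x1 ⊕ x2) ∧ x2) ∧ x4)   — expand ⊕
= (¬(((x1 ∧ ¬x2) ∨ (¬x1 ∧ x2)) ∧ x2) ∧ ¬x4) ∨ (¬¬(((x1 ∧ ¬x2) ∨ (¬x1 ∧ x2)) ∧ x2) ∧ x4)   — expand ⊕
= ((¬((x1 ∧ ¬x2) ∨ (¬x1 ∧ x2)) ∨ ¬x2) ∧ ¬x4) ∨ (¬¬(((x1 ∧ ¬x2) ∨ (¬x1 ∧ x2)) ∧ x2) ∧ x4)   — De Morgan
= (((¬(x1 ∧ ¬x2) ∧ ¬(¬x1 ∧ x2)) ∨ ¬x2) ∧ ¬x4) ∨ (¬¬(((x1 ∧ ¬x2) ∨ (¬x1 ∧ x2)) ∧ x2) ∧ x4)   — De Morgan
= ((((¬x1 ∨ ¬¬x2) ∧ ¬(¬x1 ∧ x2)) ∨ ¬x2) ∧ ¬x4) ∨ (¬¬(((x1 ∧ ¬x2) ∨ (¬x1 ∧ x2)) ∧ x2) ∧ x4)   — De Morgan
= ((((¬x1 ∨ x2) ∧ ¬(¬x1 ∧ x2)) ∨ ¬x2) ∧ ¬x4) ∨ (¬¬(((x1 ∧ ¬x2) ∨ (¬x1 ∧ x2)) ∧ x2) ∧ x4)   — double negation
= ((((¬x1 ∨ x2) ∧ (¬¬x1 ∨ ¬x2)) ∨ ¬x2) ∧ ¬x4) ∨ (¬¬(((x1 ∧ ¬x2) ∨ (¬x1 ∧ x2)) ∧ x2) ∧ x4)   — De Morgan
= ((((¬x1 ∨ x2) ∧ (x1 ∨ ¬x2)) ∨ ¬x2) ∧ ¬x4) ∨ (¬¬(((x1 ∧ ¬x2) ∨ (¬x1 ∧ x2)) ∧ x2) ∧ x4)   — double negation
= ((((¬x1 ∨ x2) ∧ (x1 ∨ ¬x2)) ∨ ¬x2) ∧ ¬x4) ∨ (((x1 ∧ ¬x2) ∨ (¬x1 ∧ x2)) ∧ x2 ∧ x4)   — double negation
= (¬x1 ∧ x1 ∧ ¬x4) ∨ (¬x1 ∧ ¬x2 ∧ ¬x4) ∨ (x2 ∧ x1 ∧ ¬x4) ∨ (x2 ∧ ¬x2 ∧ ¬x4) ∨ (¬x2 ∧ ¬x4) ∨ (x1 ∧ ¬x2 ∧ x2 ∧ x4) ∨ (¬x1 ∧ x2 ∧ x2 ∧ x4)   — distribute ∧ over ∨
= (x2 ∧ x1 ∧ ¬x4) ∨ (¬x2 ∧ ¬x4) ∨ (¬x1 ∧ x2 ∧ x4)   — simplify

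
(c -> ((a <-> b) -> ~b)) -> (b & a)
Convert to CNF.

(c | a) & (~b | a) & b

(c -> ((a <-> b) -> ~b)) -> (b & a)
≡ ~(c -> ((a <-> b) -> ~b)) | (b & a)   [eliminate ->]
≡ ~(~c | ((a <-> b) -> ~b)) | (b & a)   [eliminate ->]
≡ ~(~c | ~(a <-> b) | ~b) | (b & a)   [eliminate ->]
≡ ~(~c | ~((a -> b) & (b -> a)) | ~b) | (b & a)   [eliminate <->]
≡ ~(~c | ~((~a | b) & (b -> a)) | ~b) | (b & a)   [eliminate ->]
≡ ~(~c | ~((~a | b) & (~b | a)) | ~b) | (b & a)   [eliminate ->]
≡ (~~c & ~~((~a | b) & (~b | a)) & ~~b) | (b & a)   [De Morgan]
≡ (c & ~~((~a | b) & (~b | a)) & ~~b) | (b & a)   [double negation]
≡ (c & (~a | b) & (~b | a) & ~~b) | (b & a)   [double negation]
≡ (c & (~a | b) & (~b | a) & b) | (b & a)   [double negation]
≡ (c | b) & (c | a) & (~a | b | b) & (~a | b | a) & (~b | a | b) & (~b | a | a) & (b | b) & (b | a)   [distribute | over &]
≡ (c | a) & (~b | a) & b   [simplify]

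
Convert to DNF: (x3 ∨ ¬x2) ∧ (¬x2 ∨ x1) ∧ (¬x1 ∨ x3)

(x3 ∧ ¬x2) ∨ (x3 ∧ x1) ∨ (¬x2 ∧ ¬x1)

(x3 ∨ ¬x2) ∧ (¬x2 ∨ x1) ∧ (¬x1 ∨ x3)
≡ (x3 ∧ ¬x2 ∧ ¬x1) ∨ (x3 ∧ ¬x2 ∧ x3) ∨ (x3 ∧ x1 ∧ ¬x1) ∨ (x3 ∧ x1 ∧ x3) ∨ (¬x2 ∧ ¬x2 ∧ ¬x1) ∨ (¬x2 ∧ ¬x2 ∧ x3) ∨ (¬x2 ∧ x1 ∧ ¬x1) ∨ (¬x2 ∧ x1 ∧ x3)   — distribute ∧ over ∨
≡ (x3 ∧ ¬x2) ∨ (x3 ∧ x1) ∨ (¬x2 ∧ ¬x1)   — simplify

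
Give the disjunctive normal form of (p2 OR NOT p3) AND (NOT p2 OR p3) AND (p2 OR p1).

(p2 AND p3) OR (NOT p3 AND NOT p2 AND p1)

(p2 OR NOT p3) AND (NOT p2 OR p3) AND (p2 OR p1)
⇔ (p2 AND NOT p2 AND p2) OR (p2 AND NOT p2 AND p1) OR (p2 AND p3 AND p2) OR (p2 AND p3 AND p1) OR (NOT p3 AND NOT p2 AND p2) OR (NOT p3 AND NOT p2 AND p1) OR (NOT p3 AND p3 AND p2) OR (NOT p3 AND p3 AND p1)   [distribute AND over OR]
⇔ (p2 AND p3) OR (NOT p3 AND NOT p2 AND p1)   [simplify]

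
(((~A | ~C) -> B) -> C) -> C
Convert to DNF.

(((~A | ~C) -> B) -> C) -> C
≡ ~(((~A | ~C) -> B) -> C) | C   (eliminate ->)
≡ ~(~((~A | ~C) -> B) | C) | C   (eliminate ->)
≡ ~(~(~(~A | ~C) | B) | C) | C   (eliminate ->)
≡ (~~(~(~A | ~C) | B) & ~C) | C   (De Morgan)
≡ ((~(~A | ~C) | B) & ~C) | C   (double negation)
≡ (((~~A & ~~C) | B) & ~C) | C   (De Morgan)
≡ (((A & ~~C) | B) & ~C) | C   (double negation)
≡ (((A & C) | B) & ~C) | C   (double negation)
≡ (A & C & ~C) | (B & ~C) | C   (distribute & over |)
≡ (B & ~C) | C   (simplify)

(B & ~C) | C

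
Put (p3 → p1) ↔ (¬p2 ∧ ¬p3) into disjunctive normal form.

(p3 ∧ ¬p1) ∨ (¬p2 ∧ ¬p3)

(p3 → p1) ↔ (¬p2 ∧ ¬p3)
= ((p3 → p1) → (¬p2 ∧ ¬p3)) ∧ ((¬p2 ∧ ¬p3) → (p3 → p1))   (eliminate ↔)
= (¬(p3 → p1) ∨ (¬p2 ∧ ¬p3)) ∧ ((¬p2 ∧ ¬p3) → (p3 → p1))   (eliminate →)
= (¬(¬p3 ∨ p1) ∨ (¬p2 ∧ ¬p3)) ∧ ((¬p2 ∧ ¬p3) → (p3 → p1))   (eliminate →)
= (¬(¬p3 ∨ p1) ∨ (¬p2 ∧ ¬p3)) ∧ (¬(¬p2 ∧ ¬p3) ∨ (p3 → p1))   (eliminate →)
= (¬(¬p3 ∨ p1) ∨ (¬p2 ∧ ¬p3)) ∧ (¬(¬p2 ∧ ¬p3) ∨ ¬p3 ∨ p1)   (eliminate →)
= ((¬¬p3 ∧ ¬p1) ∨ (¬p2 ∧ ¬p3)) ∧ (¬(¬p2 ∧ ¬p3) ∨ ¬p3 ∨ p1)   (De Morgan)
= ((p3 ∧ ¬p1) ∨ (¬p2 ∧ ¬p3)) ∧ (¬(¬p2 ∧ ¬p3) ∨ ¬p3 ∨ p1)   (double negation)
= ((p3 ∧ ¬p1) ∨ (¬p2 ∧ ¬p3)) ∧ (¬¬p2 ∨ ¬¬p3 ∨ ¬p3 ∨ p1)   (De Morgan)
= ((p3 ∧ ¬p1) ∨ (¬p2 ∧ ¬p3)) ∧ (p2 ∨ ¬¬p3 ∨ ¬p3 ∨ p1)   (double negation)
= ((p3 ∧ ¬p1) ∨ (¬p2 ∧ ¬p3)) ∧ (p2 ∨ p3 ∨ ¬p3 ∨ p1)   (double negation)
= (p3 ∧ ¬p1 ∧ p2) ∨ (p3 ∧ ¬p1 ∧ p3) ∨ (p3 ∧ ¬p1 ∧ ¬p3) ∨ (p3 ∧ ¬p1 ∧ p1) ∨ (¬p2 ∧ ¬p3 ∧ p2) ∨ (¬p2 ∧ ¬p3 ∧ p3) ∨ (¬p2 ∧ ¬p3 ∧ ¬p3) ∨ (¬p2 ∧ ¬p3 ∧ p1)   (distribute ∧ over ∨)
= (p3 ∧ ¬p1) ∨ (¬p2 ∧ ¬p3)   (simplify)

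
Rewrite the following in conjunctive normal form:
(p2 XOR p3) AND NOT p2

(p2 OR p3) AND NOT p2

(p2 XOR p3) AND NOT p2
= (p2 OR p3) AND NOT (p2 AND p3) AND NOT p2   (expand XOR)
= (p2 OR p3) AND (NOT p2 OR NOT p3) AND NOT p2   (De Morgan)
= (p2 OR p3) AND NOT p2   (simplify)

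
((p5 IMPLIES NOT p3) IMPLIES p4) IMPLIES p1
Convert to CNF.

(NOT p5 OR NOT p3 OR p1) AND (NOT p4 OR p1)

((p5 IMPLIES NOT p3) IMPLIES p4) IMPLIES p1
≡ NOT ((p5 IMPLIES NOT p3) IMPLIES p4) OR p1
≡ NOT (NOT (p5 IMPLIES NOT p3) OR p4) OR p1
≡ NOT (NOT (NOT p5 OR NOT p3) OR p4) OR p1
≡ (NOT NOT (NOT p5 OR NOT p3) AND NOT p4) OR p1
≡ ((NOT p5 OR NOT p3) AND NOT p4) OR p1
≡ (NOT p5 OR NOT p3 OR p1) AND (NOT p4 OR p1)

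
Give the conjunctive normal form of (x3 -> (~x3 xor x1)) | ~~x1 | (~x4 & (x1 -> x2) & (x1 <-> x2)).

(x3 -> (~x3 xor x1)) | ~~x1 | (~x4 & (x1 -> x2) & (x1 <-> x2))
= ~x3 | (~x3 xor x1) | ~~x1 | (~x4 & (x1 -> x2) & (x1 <-> x2))   — eliminate ->
= ~x3 | ((~x3 | x1) & ~(~x3 & x1)) | ~~x1 | (~x4 & (x1 -> x2) & (x1 <-> x2))   — expand xor
= ~x3 | ((~x3 | x1) & ~(~x3 & x1)) | ~~x1 | (~x4 & (~x1 | x2) & (x1 <-> x2))   — eliminate ->
= ~x3 | ((~x3 | x1) & ~(~x3 & x1)) | ~~x1 | (~x4 & (~x1 | x2) & (x1 -> x2) & (x2 -> x1))   — eliminate <->
= ~x3 | ((~x3 | x1) & ~(~x3 & x1)) | ~~x1 | (~x4 & (~x1 | x2) & (~x1 | x2) & (x2 -> x1))   — eliminate ->
= ~x3 | ((~x3 | x1) & ~(~x3 & x1)) | ~~x1 | (~x4 & (~x1 | x2) & (~x1 | x2) & (~x2 | x1))   — eliminate ->
= ~x3 | ((~x3 | x1) & (~~x3 | ~x1)) | ~~x1 | (~x4 & (~x1 | x2) & (~x1 | x2) & (~x2 | x1))   — De Morgan
= ~x3 | ((~x3 | x1) & (x3 | ~x1)) | ~~x1 | (~x4 & (~x1 | x2) & (~x1 | x2) & (~x2 | x1))   — double negation
= ~x3 | ((~x3 | x1) & (x3 | ~x1)) | x1 | (~x4 & (~x1 | x2) & (~x1 | x2) & (~x2 | x1))   — double negation
= (~x3 | ~x3 | x1 | x1 | ~x4) & (~x3 | ~x3 | x1 | x1 | ~x1 | x2) & (~x3 | ~x3 | x1 | x1 | ~x1 | x2) & (~x3 | ~x3 | x1 | x1 | ~x2 | x1) & (~x3 | x3 | ~x1 | x1 | ~x4) & (~x3 | x3 | ~x1 | x1 | ~x1 | x2) & (~x3 | x3 | ~x1 | x1 | ~x1 | x2) & (~x3 | x3 | ~x1 | x1 | ~x2 | x1)   — distribute | over &
= (~x3 | x1 | ~x4) & (~x3 | x1 | ~x2)   — simplify

(~x3 | x1 | ~x4) & (~x3 | x1 | ~x2)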